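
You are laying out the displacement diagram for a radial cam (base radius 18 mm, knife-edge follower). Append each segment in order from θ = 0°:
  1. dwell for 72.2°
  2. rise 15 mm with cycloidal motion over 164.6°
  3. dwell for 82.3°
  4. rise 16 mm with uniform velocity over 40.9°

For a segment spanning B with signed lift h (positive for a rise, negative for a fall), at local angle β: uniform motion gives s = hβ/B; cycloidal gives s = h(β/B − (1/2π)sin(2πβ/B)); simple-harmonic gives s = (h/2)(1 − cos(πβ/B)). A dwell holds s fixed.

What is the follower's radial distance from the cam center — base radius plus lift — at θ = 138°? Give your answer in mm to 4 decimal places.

seg 1 [0°–72.2°] dwell: s stays 0.0000
seg 2 [72.2°–236.8°] cycloidal, h=15: θ=138° here. β=65.8, B=164.6. 15·(0.3998 − sin(2π·0.3998)/(2π)) = 4.5902 → s = 4.5902
radial distance = base radius + s = 18 + 4.5902 = 22.5902

22.5902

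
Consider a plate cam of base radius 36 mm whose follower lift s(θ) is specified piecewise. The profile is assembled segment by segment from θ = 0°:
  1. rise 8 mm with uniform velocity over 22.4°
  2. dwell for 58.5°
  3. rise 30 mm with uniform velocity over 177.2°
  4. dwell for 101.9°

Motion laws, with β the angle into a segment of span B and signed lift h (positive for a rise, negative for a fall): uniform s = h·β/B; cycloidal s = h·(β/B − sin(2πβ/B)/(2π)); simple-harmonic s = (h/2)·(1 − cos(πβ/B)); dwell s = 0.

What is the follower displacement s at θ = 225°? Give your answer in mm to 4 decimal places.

seg 1 [0°–22.4°] uniform, h=8: full span → s += 8 → s = 8.0000
seg 2 [22.4°–80.9°] dwell: s stays 8.0000
seg 3 [80.9°–258.1°] uniform, h=30: θ=225° here. β=144.1, B=177.2. 30·144.1/177.2 = 24.3962 → s = 32.3962

32.3962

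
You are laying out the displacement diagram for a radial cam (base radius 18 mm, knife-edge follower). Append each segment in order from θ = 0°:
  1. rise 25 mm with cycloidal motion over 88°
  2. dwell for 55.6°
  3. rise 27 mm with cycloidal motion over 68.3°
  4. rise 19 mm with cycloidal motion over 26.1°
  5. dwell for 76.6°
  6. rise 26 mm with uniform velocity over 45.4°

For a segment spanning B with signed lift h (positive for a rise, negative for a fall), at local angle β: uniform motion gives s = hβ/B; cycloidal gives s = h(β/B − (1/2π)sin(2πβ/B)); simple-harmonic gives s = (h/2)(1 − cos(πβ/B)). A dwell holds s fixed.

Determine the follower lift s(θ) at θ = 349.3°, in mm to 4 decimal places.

seg 1 [0°–88°] cycloidal, h=25: full span → s += 25 → s = 25.0000
seg 2 [88°–143.6°] dwell: s stays 25.0000
seg 3 [143.6°–211.9°] cycloidal, h=27: full span → s += 27 → s = 52.0000
seg 4 [211.9°–238°] cycloidal, h=19: full span → s += 19 → s = 71.0000
seg 5 [238°–314.6°] dwell: s stays 71.0000
seg 6 [314.6°–360°] uniform, h=26: θ=349.3° here. β=34.7, B=45.4. 26·34.7/45.4 = 19.8722 → s = 90.8722

90.8722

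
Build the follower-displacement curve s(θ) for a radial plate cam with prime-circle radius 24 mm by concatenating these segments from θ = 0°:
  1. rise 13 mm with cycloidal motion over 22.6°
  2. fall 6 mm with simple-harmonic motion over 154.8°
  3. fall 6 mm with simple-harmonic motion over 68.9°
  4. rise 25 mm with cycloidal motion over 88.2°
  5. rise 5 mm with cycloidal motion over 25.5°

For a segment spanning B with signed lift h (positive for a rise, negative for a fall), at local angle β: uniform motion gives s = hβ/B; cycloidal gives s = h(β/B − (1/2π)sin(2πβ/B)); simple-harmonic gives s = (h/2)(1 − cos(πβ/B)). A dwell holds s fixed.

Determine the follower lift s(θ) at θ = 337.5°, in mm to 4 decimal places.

seg 1 [0°–22.6°] cycloidal, h=13: full span → s += 13 → s = 13.0000
seg 2 [22.6°–177.4°] simple-harmonic, h=-6: full span → s += -6 → s = 7.0000
seg 3 [177.4°–246.3°] simple-harmonic, h=-6: full span → s += -6 → s = 1.0000
seg 4 [246.3°–334.5°] cycloidal, h=25: full span → s += 25 → s = 26.0000
seg 5 [334.5°–360°] cycloidal, h=5: θ=337.5° here. β=3, B=25.5. 5·(0.1176 − sin(2π·0.1176)/(2π)) = 0.0521 → s = 26.0521

26.0521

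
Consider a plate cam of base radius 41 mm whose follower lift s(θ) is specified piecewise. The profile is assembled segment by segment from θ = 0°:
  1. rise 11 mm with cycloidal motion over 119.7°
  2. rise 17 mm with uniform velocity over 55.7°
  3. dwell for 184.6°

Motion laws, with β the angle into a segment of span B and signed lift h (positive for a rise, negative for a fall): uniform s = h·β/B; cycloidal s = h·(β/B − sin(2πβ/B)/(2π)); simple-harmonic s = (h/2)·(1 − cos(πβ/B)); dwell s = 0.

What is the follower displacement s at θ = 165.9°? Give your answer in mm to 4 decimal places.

seg 1 [0°–119.7°] cycloidal, h=11: full span → s += 11 → s = 11.0000
seg 2 [119.7°–175.4°] uniform, h=17: θ=165.9° here. β=46.2, B=55.7. 17·46.2/55.7 = 14.1005 → s = 25.1005

25.1005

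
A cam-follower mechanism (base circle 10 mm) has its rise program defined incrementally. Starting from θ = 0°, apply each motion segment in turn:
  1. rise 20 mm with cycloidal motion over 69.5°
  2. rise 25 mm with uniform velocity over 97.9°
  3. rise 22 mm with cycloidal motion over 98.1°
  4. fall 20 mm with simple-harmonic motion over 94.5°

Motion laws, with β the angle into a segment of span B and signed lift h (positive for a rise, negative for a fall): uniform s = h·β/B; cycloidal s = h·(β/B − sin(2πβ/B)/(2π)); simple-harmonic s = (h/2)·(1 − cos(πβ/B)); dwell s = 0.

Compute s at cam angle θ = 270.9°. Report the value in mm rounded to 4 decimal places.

seg 1 [0°–69.5°] cycloidal, h=20: full span → s += 20 → s = 20.0000
seg 2 [69.5°–167.4°] uniform, h=25: full span → s += 25 → s = 45.0000
seg 3 [167.4°–265.5°] cycloidal, h=22: full span → s += 22 → s = 67.0000
seg 4 [265.5°–360°] simple-harmonic, h=-20: θ=270.9° here. β=5.4, B=94.5. -20/2·(1 − cos(π·0.0571)) = -0.1607 → s = 66.8393

66.8393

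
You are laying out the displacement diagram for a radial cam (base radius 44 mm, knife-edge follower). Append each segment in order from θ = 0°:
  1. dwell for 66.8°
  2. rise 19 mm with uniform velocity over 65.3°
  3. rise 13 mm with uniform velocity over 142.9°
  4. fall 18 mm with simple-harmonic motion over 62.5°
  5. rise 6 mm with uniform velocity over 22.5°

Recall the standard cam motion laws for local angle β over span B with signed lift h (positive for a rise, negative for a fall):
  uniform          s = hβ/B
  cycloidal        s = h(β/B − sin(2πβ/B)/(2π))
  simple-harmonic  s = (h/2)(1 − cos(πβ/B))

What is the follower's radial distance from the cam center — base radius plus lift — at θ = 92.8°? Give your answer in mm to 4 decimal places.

seg 1 [0°–66.8°] dwell: s stays 0.0000
seg 2 [66.8°–132.1°] uniform, h=19: θ=92.8° here. β=26, B=65.3. 19·26/65.3 = 7.5651 → s = 7.5651
radial distance = base radius + s = 44 + 7.5651 = 51.5651

51.5651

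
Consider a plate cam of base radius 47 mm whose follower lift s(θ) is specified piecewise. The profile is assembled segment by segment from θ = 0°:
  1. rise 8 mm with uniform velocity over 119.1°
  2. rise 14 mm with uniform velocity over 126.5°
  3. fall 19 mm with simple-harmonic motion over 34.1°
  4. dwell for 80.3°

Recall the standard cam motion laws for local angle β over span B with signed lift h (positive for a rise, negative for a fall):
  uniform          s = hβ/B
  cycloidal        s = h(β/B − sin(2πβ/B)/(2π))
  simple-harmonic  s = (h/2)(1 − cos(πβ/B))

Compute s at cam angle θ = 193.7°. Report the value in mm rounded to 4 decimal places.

seg 1 [0°–119.1°] uniform, h=8: full span → s += 8 → s = 8.0000
seg 2 [119.1°–245.6°] uniform, h=14: θ=193.7° here. β=74.6, B=126.5. 14·74.6/126.5 = 8.2561 → s = 16.2561

16.2561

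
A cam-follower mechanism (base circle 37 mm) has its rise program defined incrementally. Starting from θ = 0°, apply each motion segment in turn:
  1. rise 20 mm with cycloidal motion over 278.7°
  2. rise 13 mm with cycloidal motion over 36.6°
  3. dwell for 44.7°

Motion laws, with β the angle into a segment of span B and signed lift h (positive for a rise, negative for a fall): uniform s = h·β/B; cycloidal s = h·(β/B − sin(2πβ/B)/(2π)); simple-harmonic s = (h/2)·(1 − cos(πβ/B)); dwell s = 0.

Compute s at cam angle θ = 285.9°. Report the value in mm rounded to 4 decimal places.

seg 1 [0°–278.7°] cycloidal, h=20: full span → s += 20 → s = 20.0000
seg 2 [278.7°–315.3°] cycloidal, h=13: θ=285.9° here. β=7.2, B=36.6. 13·(0.1967 − sin(2π·0.1967)/(2π)) = 0.6032 → s = 20.6032

20.6032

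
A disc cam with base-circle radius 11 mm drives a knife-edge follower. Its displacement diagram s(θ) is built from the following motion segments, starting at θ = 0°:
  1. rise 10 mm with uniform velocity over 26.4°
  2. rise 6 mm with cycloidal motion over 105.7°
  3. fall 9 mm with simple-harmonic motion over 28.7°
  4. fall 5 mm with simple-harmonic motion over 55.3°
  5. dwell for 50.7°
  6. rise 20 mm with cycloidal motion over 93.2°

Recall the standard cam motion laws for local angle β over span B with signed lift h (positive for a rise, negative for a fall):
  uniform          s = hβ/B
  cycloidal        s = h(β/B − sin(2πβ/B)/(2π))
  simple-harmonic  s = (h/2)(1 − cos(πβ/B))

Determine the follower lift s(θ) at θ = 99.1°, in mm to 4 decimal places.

seg 1 [0°–26.4°] uniform, h=10: full span → s += 10 → s = 10.0000
seg 2 [26.4°–132.1°] cycloidal, h=6: θ=99.1° here. β=72.7, B=105.7. 6·(0.6878 − sin(2π·0.6878)/(2π)) = 5.0097 → s = 15.0097

15.0097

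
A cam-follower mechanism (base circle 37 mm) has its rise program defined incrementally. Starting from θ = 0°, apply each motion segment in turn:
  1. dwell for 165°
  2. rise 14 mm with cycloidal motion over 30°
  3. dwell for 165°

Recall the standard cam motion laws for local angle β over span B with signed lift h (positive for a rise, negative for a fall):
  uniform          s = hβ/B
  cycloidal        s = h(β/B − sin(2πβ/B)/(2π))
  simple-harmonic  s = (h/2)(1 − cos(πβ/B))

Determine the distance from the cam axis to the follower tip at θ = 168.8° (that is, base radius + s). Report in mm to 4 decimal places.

seg 1 [0°–165°] dwell: s stays 0.0000
seg 2 [165°–195°] cycloidal, h=14: θ=168.8° here. β=3.8, B=30. 14·(0.1267 − sin(2π·0.1267)/(2π)) = 0.1814 → s = 0.1814
radial distance = base radius + s = 37 + 0.1814 = 37.1814

37.1814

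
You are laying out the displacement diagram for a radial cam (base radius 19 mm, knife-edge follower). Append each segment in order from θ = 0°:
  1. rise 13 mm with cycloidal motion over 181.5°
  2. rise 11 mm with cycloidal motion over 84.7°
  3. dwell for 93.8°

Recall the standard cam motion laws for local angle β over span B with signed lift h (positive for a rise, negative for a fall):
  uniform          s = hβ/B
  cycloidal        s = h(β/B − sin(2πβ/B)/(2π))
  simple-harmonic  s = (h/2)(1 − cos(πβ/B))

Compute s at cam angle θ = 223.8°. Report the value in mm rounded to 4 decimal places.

seg 1 [0°–181.5°] cycloidal, h=13: full span → s += 13 → s = 13.0000
seg 2 [181.5°–266.2°] cycloidal, h=11: θ=223.8° here. β=42.3, B=84.7. 11·(0.4994 − sin(2π·0.4994)/(2π)) = 5.4870 → s = 18.4870

18.4870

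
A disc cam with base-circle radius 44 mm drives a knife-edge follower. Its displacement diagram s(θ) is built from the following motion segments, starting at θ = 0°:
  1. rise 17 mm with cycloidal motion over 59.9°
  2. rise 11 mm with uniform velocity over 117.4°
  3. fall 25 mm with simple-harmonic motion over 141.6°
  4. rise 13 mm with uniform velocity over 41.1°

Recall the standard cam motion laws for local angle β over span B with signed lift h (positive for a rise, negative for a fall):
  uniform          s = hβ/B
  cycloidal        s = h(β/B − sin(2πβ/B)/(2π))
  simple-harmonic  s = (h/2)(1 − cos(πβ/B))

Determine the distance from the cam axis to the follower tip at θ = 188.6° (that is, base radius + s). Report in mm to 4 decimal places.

seg 1 [0°–59.9°] cycloidal, h=17: full span → s += 17 → s = 17.0000
seg 2 [59.9°–177.3°] uniform, h=11: full span → s += 11 → s = 28.0000
seg 3 [177.3°–318.9°] simple-harmonic, h=-25: θ=188.6° here. β=11.3, B=141.6. -25/2·(1 − cos(π·0.0798)) = -0.3908 → s = 27.6092
radial distance = base radius + s = 44 + 27.6092 = 71.6092

71.6092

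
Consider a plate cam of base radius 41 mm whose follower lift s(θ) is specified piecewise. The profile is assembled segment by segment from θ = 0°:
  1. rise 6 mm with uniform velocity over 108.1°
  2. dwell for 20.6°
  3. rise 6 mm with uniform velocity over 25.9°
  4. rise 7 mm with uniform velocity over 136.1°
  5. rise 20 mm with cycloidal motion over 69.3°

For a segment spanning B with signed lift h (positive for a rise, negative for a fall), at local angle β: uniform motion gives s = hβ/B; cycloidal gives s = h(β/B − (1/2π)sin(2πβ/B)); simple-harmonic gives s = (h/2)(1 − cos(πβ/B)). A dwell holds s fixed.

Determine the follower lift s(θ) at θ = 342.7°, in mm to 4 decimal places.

seg 1 [0°–108.1°] uniform, h=6: full span → s += 6 → s = 6.0000
seg 2 [108.1°–128.7°] dwell: s stays 6.0000
seg 3 [128.7°–154.6°] uniform, h=6: full span → s += 6 → s = 12.0000
seg 4 [154.6°–290.7°] uniform, h=7: full span → s += 7 → s = 19.0000
seg 5 [290.7°–360°] cycloidal, h=20: θ=342.7° here. β=52, B=69.3. 20·(0.7504 − sin(2π·0.7504)/(2π)) = 18.1903 → s = 37.1903

37.1903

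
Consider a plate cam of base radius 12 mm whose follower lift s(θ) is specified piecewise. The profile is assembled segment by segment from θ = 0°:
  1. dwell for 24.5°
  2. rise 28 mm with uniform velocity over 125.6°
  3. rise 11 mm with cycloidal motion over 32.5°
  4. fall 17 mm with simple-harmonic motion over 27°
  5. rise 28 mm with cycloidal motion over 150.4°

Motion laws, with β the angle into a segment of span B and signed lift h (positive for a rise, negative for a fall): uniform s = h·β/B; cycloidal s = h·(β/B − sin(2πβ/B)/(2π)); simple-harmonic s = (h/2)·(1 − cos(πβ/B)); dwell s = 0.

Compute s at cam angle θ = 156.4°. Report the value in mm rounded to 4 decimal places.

seg 1 [0°–24.5°] dwell: s stays 0.0000
seg 2 [24.5°–150.1°] uniform, h=28: full span → s += 28 → s = 28.0000
seg 3 [150.1°–182.6°] cycloidal, h=11: θ=156.4° here. β=6.3, B=32.5. 11·(0.1938 − sin(2π·0.1938)/(2π)) = 0.4894 → s = 28.4894

28.4894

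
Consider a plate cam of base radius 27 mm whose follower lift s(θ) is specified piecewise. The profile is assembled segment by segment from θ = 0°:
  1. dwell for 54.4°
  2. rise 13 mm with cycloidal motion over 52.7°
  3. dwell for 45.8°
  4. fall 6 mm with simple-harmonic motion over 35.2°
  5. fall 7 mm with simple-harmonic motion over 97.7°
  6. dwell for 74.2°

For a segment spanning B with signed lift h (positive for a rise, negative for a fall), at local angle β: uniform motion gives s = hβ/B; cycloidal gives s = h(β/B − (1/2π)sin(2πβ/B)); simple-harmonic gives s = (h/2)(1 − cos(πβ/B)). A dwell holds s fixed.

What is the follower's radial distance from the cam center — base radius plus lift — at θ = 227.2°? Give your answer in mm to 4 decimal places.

seg 1 [0°–54.4°] dwell: s stays 0.0000
seg 2 [54.4°–107.1°] cycloidal, h=13: full span → s += 13 → s = 13.0000
seg 3 [107.1°–152.9°] dwell: s stays 13.0000
seg 4 [152.9°–188.1°] simple-harmonic, h=-6: full span → s += -6 → s = 7.0000
seg 5 [188.1°–285.8°] simple-harmonic, h=-7: θ=227.2° here. β=39.1, B=97.7. -7/2·(1 − cos(π·0.4002)) = -2.4206 → s = 4.5794
radial distance = base radius + s = 27 + 4.5794 = 31.5794

31.5794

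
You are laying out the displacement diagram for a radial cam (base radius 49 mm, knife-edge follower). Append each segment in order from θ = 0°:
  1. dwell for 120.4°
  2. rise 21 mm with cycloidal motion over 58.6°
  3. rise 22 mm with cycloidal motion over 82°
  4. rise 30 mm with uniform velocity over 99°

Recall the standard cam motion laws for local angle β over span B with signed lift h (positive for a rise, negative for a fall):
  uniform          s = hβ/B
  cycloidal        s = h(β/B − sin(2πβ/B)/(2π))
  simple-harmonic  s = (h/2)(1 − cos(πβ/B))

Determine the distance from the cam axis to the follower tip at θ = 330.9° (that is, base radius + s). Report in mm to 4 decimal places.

seg 1 [0°–120.4°] dwell: s stays 0.0000
seg 2 [120.4°–179°] cycloidal, h=21: full span → s += 21 → s = 21.0000
seg 3 [179°–261°] cycloidal, h=22: full span → s += 22 → s = 43.0000
seg 4 [261°–360°] uniform, h=30: θ=330.9° here. β=69.9, B=99. 30·69.9/99 = 21.1818 → s = 64.1818
radial distance = base radius + s = 49 + 64.1818 = 113.1818

113.1818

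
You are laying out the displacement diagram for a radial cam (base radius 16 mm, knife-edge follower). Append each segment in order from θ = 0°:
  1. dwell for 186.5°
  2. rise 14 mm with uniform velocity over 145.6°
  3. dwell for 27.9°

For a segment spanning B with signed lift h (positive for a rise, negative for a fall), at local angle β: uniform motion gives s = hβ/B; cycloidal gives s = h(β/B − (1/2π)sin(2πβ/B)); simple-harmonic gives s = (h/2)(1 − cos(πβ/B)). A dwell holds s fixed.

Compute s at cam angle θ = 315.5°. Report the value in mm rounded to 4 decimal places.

seg 1 [0°–186.5°] dwell: s stays 0.0000
seg 2 [186.5°–332.1°] uniform, h=14: θ=315.5° here. β=129, B=145.6. 14·129/145.6 = 12.4038 → s = 12.4038

12.4038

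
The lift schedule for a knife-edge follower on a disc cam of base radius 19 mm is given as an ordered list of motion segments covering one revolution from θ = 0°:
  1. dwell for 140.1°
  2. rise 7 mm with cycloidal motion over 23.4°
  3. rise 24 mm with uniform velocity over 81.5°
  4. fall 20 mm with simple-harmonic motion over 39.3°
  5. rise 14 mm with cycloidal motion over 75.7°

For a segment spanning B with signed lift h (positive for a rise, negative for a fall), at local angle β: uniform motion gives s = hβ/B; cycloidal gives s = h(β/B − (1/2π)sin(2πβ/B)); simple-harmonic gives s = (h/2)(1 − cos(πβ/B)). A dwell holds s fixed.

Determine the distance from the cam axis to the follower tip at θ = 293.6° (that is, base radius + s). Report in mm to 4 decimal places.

seg 1 [0°–140.1°] dwell: s stays 0.0000
seg 2 [140.1°–163.5°] cycloidal, h=7: full span → s += 7 → s = 7.0000
seg 3 [163.5°–245°] uniform, h=24: full span → s += 24 → s = 31.0000
seg 4 [245°–284.3°] simple-harmonic, h=-20: full span → s += -20 → s = 11.0000
seg 5 [284.3°–360°] cycloidal, h=14: θ=293.6° here. β=9.3, B=75.7. 14·(0.1229 − sin(2π·0.1229)/(2π)) = 0.1658 → s = 11.1658
radial distance = base radius + s = 19 + 11.1658 = 30.1658

30.1658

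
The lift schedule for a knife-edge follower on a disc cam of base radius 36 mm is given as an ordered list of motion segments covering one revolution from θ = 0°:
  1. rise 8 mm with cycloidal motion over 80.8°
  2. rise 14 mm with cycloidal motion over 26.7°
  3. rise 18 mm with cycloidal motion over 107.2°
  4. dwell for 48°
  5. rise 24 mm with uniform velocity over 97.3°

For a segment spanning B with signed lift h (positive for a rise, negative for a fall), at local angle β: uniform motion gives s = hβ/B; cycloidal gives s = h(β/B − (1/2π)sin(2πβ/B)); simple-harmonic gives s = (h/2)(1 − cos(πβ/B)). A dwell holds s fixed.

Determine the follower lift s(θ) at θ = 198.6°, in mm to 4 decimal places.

seg 1 [0°–80.8°] cycloidal, h=8: full span → s += 8 → s = 8.0000
seg 2 [80.8°–107.5°] cycloidal, h=14: full span → s += 14 → s = 22.0000
seg 3 [107.5°–214.7°] cycloidal, h=18: θ=198.6° here. β=91.1, B=107.2. 18·(0.8498 − sin(2π·0.8498)/(2π)) = 17.6163 → s = 39.6163

39.6163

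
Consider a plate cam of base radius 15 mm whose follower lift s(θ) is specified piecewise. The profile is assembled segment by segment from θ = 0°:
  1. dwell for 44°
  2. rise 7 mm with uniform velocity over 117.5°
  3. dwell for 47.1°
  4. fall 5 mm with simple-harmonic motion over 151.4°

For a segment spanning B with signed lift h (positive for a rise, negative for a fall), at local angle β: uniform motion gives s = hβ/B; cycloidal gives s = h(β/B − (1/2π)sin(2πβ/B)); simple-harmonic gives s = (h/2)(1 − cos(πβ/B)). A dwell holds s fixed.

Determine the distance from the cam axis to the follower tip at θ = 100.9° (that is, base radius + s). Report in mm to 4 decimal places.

seg 1 [0°–44°] dwell: s stays 0.0000
seg 2 [44°–161.5°] uniform, h=7: θ=100.9° here. β=56.9, B=117.5. 7·56.9/117.5 = 3.3898 → s = 3.3898
radial distance = base radius + s = 15 + 3.3898 = 18.3898

18.3898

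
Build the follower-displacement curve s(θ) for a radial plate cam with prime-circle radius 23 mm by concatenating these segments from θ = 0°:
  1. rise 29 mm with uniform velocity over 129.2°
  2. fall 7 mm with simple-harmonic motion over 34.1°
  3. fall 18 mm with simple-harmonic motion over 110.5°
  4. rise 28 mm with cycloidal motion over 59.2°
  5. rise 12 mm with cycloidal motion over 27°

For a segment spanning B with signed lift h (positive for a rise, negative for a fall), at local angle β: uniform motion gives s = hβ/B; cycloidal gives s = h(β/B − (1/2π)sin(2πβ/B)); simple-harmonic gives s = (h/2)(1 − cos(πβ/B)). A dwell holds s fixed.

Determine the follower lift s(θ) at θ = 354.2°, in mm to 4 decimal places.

seg 1 [0°–129.2°] uniform, h=29: full span → s += 29 → s = 29.0000
seg 2 [129.2°–163.3°] simple-harmonic, h=-7: full span → s += -7 → s = 22.0000
seg 3 [163.3°–273.8°] simple-harmonic, h=-18: full span → s += -18 → s = 4.0000
seg 4 [273.8°–333°] cycloidal, h=28: full span → s += 28 → s = 32.0000
seg 5 [333°–360°] cycloidal, h=12: θ=354.2° here. β=21.2, B=27. 12·(0.7852 − sin(2π·0.7852)/(2π)) = 11.2856 → s = 43.2856

43.2856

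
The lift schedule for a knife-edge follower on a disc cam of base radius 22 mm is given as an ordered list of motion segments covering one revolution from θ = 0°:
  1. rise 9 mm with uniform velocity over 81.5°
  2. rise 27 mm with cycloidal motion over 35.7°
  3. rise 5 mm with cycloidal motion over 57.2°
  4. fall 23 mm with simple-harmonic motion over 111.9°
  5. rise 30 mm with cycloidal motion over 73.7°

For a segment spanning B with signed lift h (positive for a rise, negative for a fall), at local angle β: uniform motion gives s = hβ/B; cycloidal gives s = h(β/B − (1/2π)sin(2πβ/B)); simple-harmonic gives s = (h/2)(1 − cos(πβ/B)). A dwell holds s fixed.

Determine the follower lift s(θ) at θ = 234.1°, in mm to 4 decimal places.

seg 1 [0°–81.5°] uniform, h=9: full span → s += 9 → s = 9.0000
seg 2 [81.5°–117.2°] cycloidal, h=27: full span → s += 27 → s = 36.0000
seg 3 [117.2°–174.4°] cycloidal, h=5: full span → s += 5 → s = 41.0000
seg 4 [174.4°–286.3°] simple-harmonic, h=-23: θ=234.1° here. β=59.7, B=111.9. -23/2·(1 − cos(π·0.5335)) = -12.7085 → s = 28.2915

28.2915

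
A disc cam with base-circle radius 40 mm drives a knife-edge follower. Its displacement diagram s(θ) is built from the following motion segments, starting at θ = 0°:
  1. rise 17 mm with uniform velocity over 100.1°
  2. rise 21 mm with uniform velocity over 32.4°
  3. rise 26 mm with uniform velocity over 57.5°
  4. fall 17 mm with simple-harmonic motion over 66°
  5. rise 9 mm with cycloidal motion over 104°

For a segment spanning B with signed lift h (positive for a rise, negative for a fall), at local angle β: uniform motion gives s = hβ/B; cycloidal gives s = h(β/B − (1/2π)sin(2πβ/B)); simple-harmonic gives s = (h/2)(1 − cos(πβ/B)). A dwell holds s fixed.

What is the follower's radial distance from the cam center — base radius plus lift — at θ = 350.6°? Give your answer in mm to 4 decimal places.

seg 1 [0°–100.1°] uniform, h=17: full span → s += 17 → s = 17.0000
seg 2 [100.1°–132.5°] uniform, h=21: full span → s += 21 → s = 38.0000
seg 3 [132.5°–190°] uniform, h=26: full span → s += 26 → s = 64.0000
seg 4 [190°–256°] simple-harmonic, h=-17: full span → s += -17 → s = 47.0000
seg 5 [256°–360°] cycloidal, h=9: θ=350.6° here. β=94.6, B=104. 9·(0.9096 − sin(2π·0.9096)/(2π)) = 8.9570 → s = 55.9570
radial distance = base radius + s = 40 + 55.9570 = 95.9570

95.9570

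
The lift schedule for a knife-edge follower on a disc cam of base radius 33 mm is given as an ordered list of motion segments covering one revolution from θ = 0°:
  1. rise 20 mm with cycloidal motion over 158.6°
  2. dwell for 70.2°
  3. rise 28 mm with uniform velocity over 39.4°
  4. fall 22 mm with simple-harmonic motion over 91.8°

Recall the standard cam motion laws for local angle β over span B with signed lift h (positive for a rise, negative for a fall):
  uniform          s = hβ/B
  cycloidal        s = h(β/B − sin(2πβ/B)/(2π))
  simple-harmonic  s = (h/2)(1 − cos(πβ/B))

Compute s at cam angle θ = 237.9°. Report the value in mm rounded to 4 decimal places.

seg 1 [0°–158.6°] cycloidal, h=20: full span → s += 20 → s = 20.0000
seg 2 [158.6°–228.8°] dwell: s stays 20.0000
seg 3 [228.8°–268.2°] uniform, h=28: θ=237.9° here. β=9.1, B=39.4. 28·9.1/39.4 = 6.4670 → s = 26.4670

26.4670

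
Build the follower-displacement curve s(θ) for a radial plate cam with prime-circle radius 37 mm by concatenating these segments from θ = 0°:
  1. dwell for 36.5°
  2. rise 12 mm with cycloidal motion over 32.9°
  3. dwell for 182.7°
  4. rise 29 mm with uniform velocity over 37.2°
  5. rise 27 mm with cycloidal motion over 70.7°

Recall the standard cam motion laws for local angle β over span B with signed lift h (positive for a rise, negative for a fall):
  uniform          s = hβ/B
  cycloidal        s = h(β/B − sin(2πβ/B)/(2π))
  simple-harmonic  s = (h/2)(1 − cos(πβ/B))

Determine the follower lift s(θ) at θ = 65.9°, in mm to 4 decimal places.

seg 1 [0°–36.5°] dwell: s stays 0.0000
seg 2 [36.5°–69.4°] cycloidal, h=12: θ=65.9° here. β=29.4, B=32.9. 12·(0.8936 − sin(2π·0.8936)/(2π)) = 11.9070 → s = 11.9070

11.9070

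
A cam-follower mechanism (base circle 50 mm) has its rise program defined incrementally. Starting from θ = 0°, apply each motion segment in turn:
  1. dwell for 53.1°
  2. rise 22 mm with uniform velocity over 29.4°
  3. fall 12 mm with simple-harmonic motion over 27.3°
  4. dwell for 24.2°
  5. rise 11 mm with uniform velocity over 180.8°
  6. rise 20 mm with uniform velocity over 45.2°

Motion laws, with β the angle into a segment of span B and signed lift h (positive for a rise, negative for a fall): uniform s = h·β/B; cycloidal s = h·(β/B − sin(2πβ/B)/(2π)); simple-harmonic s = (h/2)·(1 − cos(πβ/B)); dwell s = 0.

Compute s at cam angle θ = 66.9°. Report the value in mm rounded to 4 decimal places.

seg 1 [0°–53.1°] dwell: s stays 0.0000
seg 2 [53.1°–82.5°] uniform, h=22: θ=66.9° here. β=13.8, B=29.4. 22·13.8/29.4 = 10.3265 → s = 10.3265

10.3265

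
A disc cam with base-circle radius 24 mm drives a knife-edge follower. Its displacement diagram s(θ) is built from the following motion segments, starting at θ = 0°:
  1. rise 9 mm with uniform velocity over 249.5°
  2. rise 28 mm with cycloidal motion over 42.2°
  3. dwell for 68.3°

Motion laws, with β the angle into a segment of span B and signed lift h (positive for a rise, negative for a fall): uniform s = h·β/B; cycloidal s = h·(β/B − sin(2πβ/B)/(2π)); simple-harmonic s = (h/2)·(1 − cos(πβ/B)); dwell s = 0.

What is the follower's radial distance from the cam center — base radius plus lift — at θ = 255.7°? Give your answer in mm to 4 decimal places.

seg 1 [0°–249.5°] uniform, h=9: full span → s += 9 → s = 9.0000
seg 2 [249.5°–291.7°] cycloidal, h=28: θ=255.7° here. β=6.2, B=42.2. 28·(0.1469 − sin(2π·0.1469)/(2π)) = 0.5599 → s = 9.5599
radial distance = base radius + s = 24 + 9.5599 = 33.5599

33.5599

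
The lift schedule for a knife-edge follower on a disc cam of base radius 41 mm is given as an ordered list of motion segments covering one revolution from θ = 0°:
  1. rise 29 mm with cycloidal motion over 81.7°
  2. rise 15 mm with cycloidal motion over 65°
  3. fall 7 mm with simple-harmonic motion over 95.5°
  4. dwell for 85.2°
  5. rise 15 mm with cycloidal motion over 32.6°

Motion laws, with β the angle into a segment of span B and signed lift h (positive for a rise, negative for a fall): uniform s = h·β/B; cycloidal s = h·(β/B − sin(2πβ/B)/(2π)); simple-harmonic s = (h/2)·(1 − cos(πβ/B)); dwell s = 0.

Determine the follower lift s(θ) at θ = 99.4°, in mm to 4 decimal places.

seg 1 [0°–81.7°] cycloidal, h=29: full span → s += 29 → s = 29.0000
seg 2 [81.7°–146.7°] cycloidal, h=15: θ=99.4° here. β=17.7, B=65. 15·(0.2723 − sin(2π·0.2723)/(2π)) = 1.7207 → s = 30.7207

30.7207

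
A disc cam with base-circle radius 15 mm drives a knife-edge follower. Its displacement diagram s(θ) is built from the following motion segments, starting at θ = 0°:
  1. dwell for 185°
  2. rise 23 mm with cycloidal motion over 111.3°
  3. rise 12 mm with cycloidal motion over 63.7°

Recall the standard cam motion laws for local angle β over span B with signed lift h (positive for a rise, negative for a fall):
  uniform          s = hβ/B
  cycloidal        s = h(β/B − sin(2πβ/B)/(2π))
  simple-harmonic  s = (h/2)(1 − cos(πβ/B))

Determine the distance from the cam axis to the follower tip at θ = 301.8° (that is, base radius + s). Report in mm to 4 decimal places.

seg 1 [0°–185°] dwell: s stays 0.0000
seg 2 [185°–296.3°] cycloidal, h=23: full span → s += 23 → s = 23.0000
seg 3 [296.3°–360°] cycloidal, h=12: θ=301.8° here. β=5.5, B=63.7. 12·(0.0863 − sin(2π·0.0863)/(2π)) = 0.0501 → s = 23.0501
radial distance = base radius + s = 15 + 23.0501 = 38.0501

38.0501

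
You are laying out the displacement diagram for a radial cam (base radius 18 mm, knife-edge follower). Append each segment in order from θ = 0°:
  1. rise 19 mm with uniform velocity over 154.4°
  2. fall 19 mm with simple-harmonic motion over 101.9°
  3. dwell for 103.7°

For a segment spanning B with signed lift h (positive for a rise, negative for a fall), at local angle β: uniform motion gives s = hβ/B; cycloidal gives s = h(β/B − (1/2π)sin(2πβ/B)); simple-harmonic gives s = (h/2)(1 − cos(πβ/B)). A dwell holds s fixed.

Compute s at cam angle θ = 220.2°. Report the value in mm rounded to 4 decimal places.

seg 1 [0°–154.4°] uniform, h=19: full span → s += 19 → s = 19.0000
seg 2 [154.4°–256.3°] simple-harmonic, h=-19: θ=220.2° here. β=65.8, B=101.9. -19/2·(1 − cos(π·0.6457)) = -13.6990 → s = 5.3010

5.3010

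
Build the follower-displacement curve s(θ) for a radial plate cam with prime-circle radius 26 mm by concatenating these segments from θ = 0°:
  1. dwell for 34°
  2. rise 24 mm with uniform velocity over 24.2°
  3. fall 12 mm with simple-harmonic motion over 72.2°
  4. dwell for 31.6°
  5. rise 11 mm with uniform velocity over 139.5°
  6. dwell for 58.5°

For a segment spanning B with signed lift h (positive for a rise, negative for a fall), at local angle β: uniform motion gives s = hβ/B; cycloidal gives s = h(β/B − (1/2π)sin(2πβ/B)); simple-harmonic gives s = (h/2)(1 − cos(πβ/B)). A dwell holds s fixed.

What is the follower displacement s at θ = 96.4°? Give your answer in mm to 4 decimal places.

seg 1 [0°–34°] dwell: s stays 0.0000
seg 2 [34°–58.2°] uniform, h=24: full span → s += 24 → s = 24.0000
seg 3 [58.2°–130.4°] simple-harmonic, h=-12: θ=96.4° here. β=38.2, B=72.2. -12/2·(1 − cos(π·0.5291)) = -6.5475 → s = 17.4525

17.4525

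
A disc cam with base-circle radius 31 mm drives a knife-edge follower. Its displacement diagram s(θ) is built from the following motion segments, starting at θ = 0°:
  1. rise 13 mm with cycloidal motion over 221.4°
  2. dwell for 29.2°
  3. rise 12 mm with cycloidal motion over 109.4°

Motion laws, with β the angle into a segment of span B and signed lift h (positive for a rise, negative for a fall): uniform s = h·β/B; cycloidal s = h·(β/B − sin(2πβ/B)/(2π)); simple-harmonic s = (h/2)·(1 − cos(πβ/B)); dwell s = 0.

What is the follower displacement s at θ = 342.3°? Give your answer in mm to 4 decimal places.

seg 1 [0°–221.4°] cycloidal, h=13: full span → s += 13 → s = 13.0000
seg 2 [221.4°–250.6°] dwell: s stays 13.0000
seg 3 [250.6°–360°] cycloidal, h=12: θ=342.3° here. β=91.7, B=109.4. 12·(0.8382 − sin(2π·0.8382)/(2π)) = 11.6825 → s = 24.6825

24.6825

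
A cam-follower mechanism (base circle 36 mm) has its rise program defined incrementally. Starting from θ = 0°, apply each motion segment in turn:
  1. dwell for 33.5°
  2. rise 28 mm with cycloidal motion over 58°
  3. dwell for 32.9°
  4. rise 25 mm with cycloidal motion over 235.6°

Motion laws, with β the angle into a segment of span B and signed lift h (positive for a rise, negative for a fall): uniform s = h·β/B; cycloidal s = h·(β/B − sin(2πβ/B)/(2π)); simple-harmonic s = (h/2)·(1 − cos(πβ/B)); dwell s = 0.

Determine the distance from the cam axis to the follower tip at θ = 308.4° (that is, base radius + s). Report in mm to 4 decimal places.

seg 1 [0°–33.5°] dwell: s stays 0.0000
seg 2 [33.5°–91.5°] cycloidal, h=28: full span → s += 28 → s = 28.0000
seg 3 [91.5°–124.4°] dwell: s stays 28.0000
seg 4 [124.4°–360°] cycloidal, h=25: θ=308.4° here. β=184, B=235.6. 25·(0.7810 − sin(2π·0.7810)/(2π)) = 23.4283 → s = 51.4283
radial distance = base radius + s = 36 + 51.4283 = 87.4283

87.4283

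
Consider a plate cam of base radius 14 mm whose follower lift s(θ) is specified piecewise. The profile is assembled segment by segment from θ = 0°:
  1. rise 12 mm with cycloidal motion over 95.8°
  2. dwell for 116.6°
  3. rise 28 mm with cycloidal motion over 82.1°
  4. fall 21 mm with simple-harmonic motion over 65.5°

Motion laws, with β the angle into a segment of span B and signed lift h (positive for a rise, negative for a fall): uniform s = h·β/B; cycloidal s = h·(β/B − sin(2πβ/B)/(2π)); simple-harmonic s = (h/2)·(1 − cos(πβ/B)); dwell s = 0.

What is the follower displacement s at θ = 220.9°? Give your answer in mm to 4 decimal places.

seg 1 [0°–95.8°] cycloidal, h=12: full span → s += 12 → s = 12.0000
seg 2 [95.8°–212.4°] dwell: s stays 12.0000
seg 3 [212.4°–294.5°] cycloidal, h=28: θ=220.9° here. β=8.5, B=82.1. 28·(0.1035 − sin(2π·0.1035)/(2π)) = 0.2002 → s = 12.2002

12.2002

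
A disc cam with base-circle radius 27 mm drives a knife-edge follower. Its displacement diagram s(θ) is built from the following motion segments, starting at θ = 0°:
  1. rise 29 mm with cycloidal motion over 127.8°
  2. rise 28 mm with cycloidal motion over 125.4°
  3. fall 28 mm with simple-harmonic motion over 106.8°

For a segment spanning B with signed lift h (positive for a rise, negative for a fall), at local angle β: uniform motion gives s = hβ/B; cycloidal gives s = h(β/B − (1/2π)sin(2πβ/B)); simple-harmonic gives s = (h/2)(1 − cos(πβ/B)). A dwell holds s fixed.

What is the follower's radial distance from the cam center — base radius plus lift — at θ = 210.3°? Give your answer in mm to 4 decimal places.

seg 1 [0°–127.8°] cycloidal, h=29: full span → s += 29 → s = 29.0000
seg 2 [127.8°–253.2°] cycloidal, h=28: θ=210.3° here. β=82.5, B=125.4. 28·(0.6579 − sin(2π·0.6579)/(2π)) = 22.1517 → s = 51.1517
radial distance = base radius + s = 27 + 51.1517 = 78.1517

78.1517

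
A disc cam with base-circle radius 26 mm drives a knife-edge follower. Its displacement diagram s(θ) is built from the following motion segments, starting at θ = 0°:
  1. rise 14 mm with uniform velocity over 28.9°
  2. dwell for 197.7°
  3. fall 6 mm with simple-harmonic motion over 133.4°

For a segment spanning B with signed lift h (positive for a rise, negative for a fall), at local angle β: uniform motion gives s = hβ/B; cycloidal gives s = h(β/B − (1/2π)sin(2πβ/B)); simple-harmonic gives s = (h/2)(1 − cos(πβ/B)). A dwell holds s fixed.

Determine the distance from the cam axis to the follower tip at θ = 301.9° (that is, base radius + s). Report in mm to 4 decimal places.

seg 1 [0°–28.9°] uniform, h=14: full span → s += 14 → s = 14.0000
seg 2 [28.9°–226.6°] dwell: s stays 14.0000
seg 3 [226.6°–360°] simple-harmonic, h=-6: θ=301.9° here. β=75.3, B=133.4. -6/2·(1 − cos(π·0.5645)) = -3.6034 → s = 10.3966
radial distance = base radius + s = 26 + 10.3966 = 36.3966

36.3966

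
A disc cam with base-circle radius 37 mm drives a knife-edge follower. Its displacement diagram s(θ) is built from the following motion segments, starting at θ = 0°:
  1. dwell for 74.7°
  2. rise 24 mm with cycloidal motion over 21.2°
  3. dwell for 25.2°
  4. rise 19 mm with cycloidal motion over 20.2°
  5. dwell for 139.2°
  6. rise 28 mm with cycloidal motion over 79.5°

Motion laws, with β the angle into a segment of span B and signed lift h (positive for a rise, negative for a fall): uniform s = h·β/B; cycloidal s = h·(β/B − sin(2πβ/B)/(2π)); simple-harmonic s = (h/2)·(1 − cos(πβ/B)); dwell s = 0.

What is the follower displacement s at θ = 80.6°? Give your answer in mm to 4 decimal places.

seg 1 [0°–74.7°] dwell: s stays 0.0000
seg 2 [74.7°–95.9°] cycloidal, h=24: θ=80.6° here. β=5.9, B=21.2. 24·(0.2783 − sin(2π·0.2783)/(2π)) = 2.9198 → s = 2.9198

2.9198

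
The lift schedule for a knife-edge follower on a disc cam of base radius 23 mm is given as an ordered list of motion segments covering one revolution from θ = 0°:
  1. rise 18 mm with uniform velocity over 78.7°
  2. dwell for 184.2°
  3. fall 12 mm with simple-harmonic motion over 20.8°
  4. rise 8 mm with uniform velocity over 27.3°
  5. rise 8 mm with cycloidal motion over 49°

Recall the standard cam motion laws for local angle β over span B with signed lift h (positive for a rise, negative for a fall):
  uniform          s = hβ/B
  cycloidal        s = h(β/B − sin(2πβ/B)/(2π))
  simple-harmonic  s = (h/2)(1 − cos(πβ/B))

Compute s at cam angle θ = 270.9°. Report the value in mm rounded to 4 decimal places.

seg 1 [0°–78.7°] uniform, h=18: full span → s += 18 → s = 18.0000
seg 2 [78.7°–262.9°] dwell: s stays 18.0000
seg 3 [262.9°–283.7°] simple-harmonic, h=-12: θ=270.9° here. β=8, B=20.8. -12/2·(1 − cos(π·0.3846)) = -3.8724 → s = 14.1276

14.1276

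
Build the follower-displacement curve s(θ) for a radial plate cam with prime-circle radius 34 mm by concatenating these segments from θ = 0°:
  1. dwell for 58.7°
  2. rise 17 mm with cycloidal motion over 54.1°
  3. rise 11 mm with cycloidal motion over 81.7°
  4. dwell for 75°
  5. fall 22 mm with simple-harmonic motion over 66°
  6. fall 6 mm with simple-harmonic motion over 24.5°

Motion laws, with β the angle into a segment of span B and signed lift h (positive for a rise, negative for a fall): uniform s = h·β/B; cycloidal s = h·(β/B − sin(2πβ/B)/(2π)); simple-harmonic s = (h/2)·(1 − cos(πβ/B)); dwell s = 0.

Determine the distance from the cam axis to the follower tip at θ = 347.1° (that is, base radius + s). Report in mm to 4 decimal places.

seg 1 [0°–58.7°] dwell: s stays 0.0000
seg 2 [58.7°–112.8°] cycloidal, h=17: full span → s += 17 → s = 17.0000
seg 3 [112.8°–194.5°] cycloidal, h=11: full span → s += 11 → s = 28.0000
seg 4 [194.5°–269.5°] dwell: s stays 28.0000
seg 5 [269.5°–335.5°] simple-harmonic, h=-22: full span → s += -22 → s = 6.0000
seg 6 [335.5°–360°] simple-harmonic, h=-6: θ=347.1° here. β=11.6, B=24.5. -6/2·(1 − cos(π·0.4735)) = -2.7502 → s = 3.2498
radial distance = base radius + s = 34 + 3.2498 = 37.2498

37.2498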